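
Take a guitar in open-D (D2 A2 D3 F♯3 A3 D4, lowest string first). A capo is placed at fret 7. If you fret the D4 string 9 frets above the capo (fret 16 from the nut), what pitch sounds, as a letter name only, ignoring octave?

The capo raises the open D4 by 7 semitones to A4; fretting 9 more gives D4 + 7 + 9 = D4 + 16 semitones, landing on F♯.

F♯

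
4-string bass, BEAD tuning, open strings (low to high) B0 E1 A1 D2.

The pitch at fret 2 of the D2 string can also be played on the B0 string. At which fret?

Fret 2 on D2 is MIDI 38 + 2 = 40 (E2). On the B0 string (open MIDI 23), that pitch is 40 − 23 = fret 17.

17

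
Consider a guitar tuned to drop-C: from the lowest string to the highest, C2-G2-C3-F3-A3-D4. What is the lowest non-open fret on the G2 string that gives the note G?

From G2, count semitones up the chromatic scale until reaching G: G–G#–A–A#–…–F–F#–G — 12 steps.

12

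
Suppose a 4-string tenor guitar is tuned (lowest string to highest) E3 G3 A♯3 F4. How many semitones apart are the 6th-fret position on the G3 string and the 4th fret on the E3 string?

G3 at fret 6 → C♯4 (MIDI 61); E3 at fret 4 → G♯3 (MIDI 56).
61 − 56 = 5, so the two pitches are 5 semitones apart, with C♯4 the higher.

5 semitones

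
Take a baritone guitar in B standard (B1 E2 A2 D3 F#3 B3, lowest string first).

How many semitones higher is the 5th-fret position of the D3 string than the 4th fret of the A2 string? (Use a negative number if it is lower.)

6 semitones

D3 at fret 5 → G3 (MIDI 55); A2 at fret 4 → C#3 (MIDI 49).
55 − 49 = 6, so the two pitches are 6 semitones apart.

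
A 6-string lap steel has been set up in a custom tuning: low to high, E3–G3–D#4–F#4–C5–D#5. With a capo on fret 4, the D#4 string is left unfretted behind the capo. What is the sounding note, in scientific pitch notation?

The capo raises the open D#4 by 4 semitones to G4; fretting 0 more gives D#4 + 4 + 0 = D#4 + 4 semitones = G4.

G4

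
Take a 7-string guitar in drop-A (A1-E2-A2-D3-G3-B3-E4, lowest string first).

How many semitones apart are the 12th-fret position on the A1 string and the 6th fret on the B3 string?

20 semitones

A1 at fret 12 → A2 (MIDI 45); B3 at fret 6 → F4 (MIDI 65).
45 − 65 = -20, so the two pitches are 20 semitones apart, with F4 the higher.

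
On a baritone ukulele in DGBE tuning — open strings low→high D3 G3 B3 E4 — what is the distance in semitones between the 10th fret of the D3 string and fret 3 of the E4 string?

D3 at fret 10 → C4 (MIDI 60); E4 at fret 3 → G4 (MIDI 67).
60 − 67 = -7, so the two pitches are 7 semitones apart, with G4 the higher.

7 semitones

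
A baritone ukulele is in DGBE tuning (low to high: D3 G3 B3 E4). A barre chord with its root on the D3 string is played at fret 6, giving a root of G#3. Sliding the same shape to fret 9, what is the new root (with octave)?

Moving from fret 6 to fret 9 shifts the root by 3 semitones.
G#3 up 3 semitones is B3.

B3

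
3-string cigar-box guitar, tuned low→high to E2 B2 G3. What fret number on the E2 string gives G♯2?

G♯2 is 4 semitones above the open E2 (E–F–F#–G–G#), so it sits at fret 4.

4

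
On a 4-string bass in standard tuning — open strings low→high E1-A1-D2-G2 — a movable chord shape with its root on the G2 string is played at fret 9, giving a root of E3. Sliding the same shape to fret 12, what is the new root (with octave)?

Moving from fret 9 to fret 12 shifts the root by 3 semitones.
E3 up 3 semitones is G3.

G3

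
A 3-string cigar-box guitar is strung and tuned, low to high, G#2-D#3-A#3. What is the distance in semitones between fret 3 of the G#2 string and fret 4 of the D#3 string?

8 semitones

G#2 at fret 3 → B2 (MIDI 47); D#3 at fret 4 → G3 (MIDI 55).
47 − 55 = -8, so the two pitches are 8 semitones apart, with G3 the higher.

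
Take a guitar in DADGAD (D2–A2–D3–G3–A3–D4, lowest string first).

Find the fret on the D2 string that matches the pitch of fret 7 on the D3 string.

19

Fret 7 on D3 is MIDI 50 + 7 = 57 (A3). On the D2 string (open MIDI 38), that pitch is 57 − 38 = fret 19.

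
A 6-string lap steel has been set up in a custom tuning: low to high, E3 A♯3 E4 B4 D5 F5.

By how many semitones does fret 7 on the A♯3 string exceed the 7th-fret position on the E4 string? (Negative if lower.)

-6 semitones

A♯3 at fret 7 → F4 (MIDI 65); E4 at fret 7 → B4 (MIDI 71).
65 − 71 = -6, so the two pitches are 6 semitones apart.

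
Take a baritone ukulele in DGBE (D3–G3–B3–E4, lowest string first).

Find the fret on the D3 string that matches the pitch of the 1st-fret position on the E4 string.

Fret 1 on E4 is MIDI 64 + 1 = 65 (F4). On the D3 string (open MIDI 50), that pitch is 65 − 50 = fret 15.

15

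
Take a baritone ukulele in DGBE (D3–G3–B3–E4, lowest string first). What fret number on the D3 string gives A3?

7

A3 is 7 semitones above the open D3 (D–D#–E–F–F#–G–G#–A), so it sits at fret 7.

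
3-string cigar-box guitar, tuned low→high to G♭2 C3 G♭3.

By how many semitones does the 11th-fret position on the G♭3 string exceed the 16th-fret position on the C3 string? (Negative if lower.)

G♭3 at fret 11 → F4 (MIDI 65); C3 at fret 16 → E4 (MIDI 64).
65 − 64 = 1, so the two pitches are 1 semitone apart.

1 semitone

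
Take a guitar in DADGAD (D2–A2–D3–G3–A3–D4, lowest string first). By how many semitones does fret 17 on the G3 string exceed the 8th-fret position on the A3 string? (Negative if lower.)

G3 at fret 17 → C5 (MIDI 72); A3 at fret 8 → F4 (MIDI 65).
72 − 65 = 7, so the two pitches are 7 semitones apart.

7 semitones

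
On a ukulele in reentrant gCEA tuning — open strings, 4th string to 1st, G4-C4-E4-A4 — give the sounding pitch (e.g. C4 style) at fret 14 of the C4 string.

Each fret is one semitone, so C4 + 14 = D5.

D5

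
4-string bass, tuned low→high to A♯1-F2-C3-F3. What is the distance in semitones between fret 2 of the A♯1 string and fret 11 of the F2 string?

A♯1 at fret 2 → C2 (MIDI 36); F2 at fret 11 → E3 (MIDI 52).
36 − 52 = -16, so the two pitches are 16 semitones apart, with E3 the higher.

16 semitones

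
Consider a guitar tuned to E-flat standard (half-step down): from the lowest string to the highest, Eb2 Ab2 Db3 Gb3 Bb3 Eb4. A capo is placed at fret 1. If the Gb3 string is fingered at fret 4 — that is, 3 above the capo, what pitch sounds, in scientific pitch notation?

Bb3

The capo raises the open Gb3 by 1 semitone to G3; fretting 3 more gives Gb3 + 1 + 3 = Gb3 + 4 semitones = Bb3.
(Also written A#.)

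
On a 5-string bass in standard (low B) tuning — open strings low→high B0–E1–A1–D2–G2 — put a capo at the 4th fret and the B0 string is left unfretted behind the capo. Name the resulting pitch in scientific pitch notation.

The capo raises the open B0 by 4 semitones to D♯1; fretting 0 more gives B0 + 4 + 0 = B0 + 4 semitones = D♯1.

D♯1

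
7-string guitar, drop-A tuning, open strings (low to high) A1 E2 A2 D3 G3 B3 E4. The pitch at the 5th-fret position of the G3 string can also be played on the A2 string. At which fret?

15

Fret 5 on G3 is MIDI 55 + 5 = 60 (C4). On the A2 string (open MIDI 45), that pitch is 60 − 45 = fret 15.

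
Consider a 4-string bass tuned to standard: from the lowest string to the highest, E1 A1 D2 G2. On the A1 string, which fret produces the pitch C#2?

C#2 is 4 semitones above the open A1 (A–A#–B–C–C#), so it sits at fret 4.

4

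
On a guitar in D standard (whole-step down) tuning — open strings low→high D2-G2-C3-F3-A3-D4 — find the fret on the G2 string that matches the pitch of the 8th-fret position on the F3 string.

18

F3 at fret 8 is F3 + 8 semitones = C♯4.
The open G2 string is 10 semitones below the open F3, so the same pitch on the G2 string lies at fret 8 + 10 = 18.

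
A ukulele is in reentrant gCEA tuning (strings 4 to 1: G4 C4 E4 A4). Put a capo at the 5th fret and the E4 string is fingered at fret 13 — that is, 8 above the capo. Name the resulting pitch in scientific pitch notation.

F5

The capo raises the open E4 by 5 semitones to A4; fretting 8 more gives E4 + 5 + 8 = E4 + 13 semitones = F5.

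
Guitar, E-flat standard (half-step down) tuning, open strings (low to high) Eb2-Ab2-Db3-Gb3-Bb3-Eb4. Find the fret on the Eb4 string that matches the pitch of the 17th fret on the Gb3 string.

Fret 17 on Gb3 is MIDI 54 + 17 = 71 (B4). On the Eb4 string (open MIDI 63), that pitch is 71 − 63 = fret 8.

8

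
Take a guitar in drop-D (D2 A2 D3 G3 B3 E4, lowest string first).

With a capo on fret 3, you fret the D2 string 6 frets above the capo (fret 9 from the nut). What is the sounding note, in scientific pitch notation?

The capo raises the open D2 by 3 semitones to F2; fretting 6 more gives D2 + 3 + 6 = D2 + 9 semitones = B2.

B2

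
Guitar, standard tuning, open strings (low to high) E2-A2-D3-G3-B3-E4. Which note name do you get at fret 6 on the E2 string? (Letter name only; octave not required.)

The open E2 string plus 6 semitones: E–F–F#–G–G#–A–A#.

A#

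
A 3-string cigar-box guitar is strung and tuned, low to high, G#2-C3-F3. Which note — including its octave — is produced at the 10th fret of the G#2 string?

F#3

G#2 is MIDI 44. Adding 10 gives 54, which is F#3.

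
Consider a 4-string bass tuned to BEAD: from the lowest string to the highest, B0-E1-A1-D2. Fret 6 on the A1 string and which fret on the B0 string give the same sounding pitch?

16

A1 at fret 6 is A1 + 6 semitones = D♯2.
The open B0 string is 10 semitones below the open A1, so the same pitch on the B0 string lies at fret 6 + 10 = 16.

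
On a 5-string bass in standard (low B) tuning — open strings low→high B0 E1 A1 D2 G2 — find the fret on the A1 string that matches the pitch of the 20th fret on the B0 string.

10

B0 at fret 20 is B0 + 20 semitones = G2.
The open A1 string is 10 semitones above the open B0, so the same pitch on the A1 string lies at fret 20 − 10 = 10.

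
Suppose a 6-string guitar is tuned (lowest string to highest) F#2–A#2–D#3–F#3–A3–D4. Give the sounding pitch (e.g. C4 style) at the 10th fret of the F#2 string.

Each fret is one semitone, so F#2 + 10 = E3.

E3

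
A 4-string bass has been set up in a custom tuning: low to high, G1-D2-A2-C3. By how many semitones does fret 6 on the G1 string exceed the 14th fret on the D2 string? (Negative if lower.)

-15 semitones

G1 at fret 6 → Db2 (MIDI 37); D2 at fret 14 → E3 (MIDI 52).
37 − 52 = -15, so the two pitches are 15 semitones apart.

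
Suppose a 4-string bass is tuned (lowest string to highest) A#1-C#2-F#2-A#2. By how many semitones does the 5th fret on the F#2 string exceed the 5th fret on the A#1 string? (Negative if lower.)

8 semitones

F#2 at fret 5 → B2 (MIDI 47); A#1 at fret 5 → D#2 (MIDI 39).
47 − 39 = 8, so the two pitches are 8 semitones apart.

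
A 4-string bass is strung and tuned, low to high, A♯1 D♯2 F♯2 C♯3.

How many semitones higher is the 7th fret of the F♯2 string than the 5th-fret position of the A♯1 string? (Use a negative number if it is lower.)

10 semitones

F♯2 at fret 7 → C♯3 (MIDI 49); A♯1 at fret 5 → D♯2 (MIDI 39).
49 − 39 = 10, so the two pitches are 10 semitones apart.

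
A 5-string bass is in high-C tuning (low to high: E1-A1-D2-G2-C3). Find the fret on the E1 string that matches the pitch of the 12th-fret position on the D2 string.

22

D2 at fret 12 is D2 + 12 semitones = D3.
The open E1 string is 10 semitones below the open D2, so the same pitch on the E1 string lies at fret 12 + 10 = 22.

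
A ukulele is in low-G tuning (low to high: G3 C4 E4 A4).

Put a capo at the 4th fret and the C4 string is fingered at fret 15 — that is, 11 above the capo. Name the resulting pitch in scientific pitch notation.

D#5

The capo raises the open C4 by 4 semitones to E4; fretting 11 more gives C4 + 4 + 11 = C4 + 15 semitones = D#5.
(Also written Eb.)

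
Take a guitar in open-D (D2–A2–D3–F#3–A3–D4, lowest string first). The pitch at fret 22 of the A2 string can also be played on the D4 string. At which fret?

Fret 22 on A2 is MIDI 45 + 22 = 67 (G4). On the D4 string (open MIDI 62), that pitch is 67 − 62 = fret 5.

5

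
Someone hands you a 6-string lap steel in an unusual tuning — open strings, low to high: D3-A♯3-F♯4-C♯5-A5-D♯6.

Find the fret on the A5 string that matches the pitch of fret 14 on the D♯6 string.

20

Fret 14 on D♯6 is MIDI 87 + 14 = 101 (F7). On the A5 string (open MIDI 81), that pitch is 101 − 81 = fret 20.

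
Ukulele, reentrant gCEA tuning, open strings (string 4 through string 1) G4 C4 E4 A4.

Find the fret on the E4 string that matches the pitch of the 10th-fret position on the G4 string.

13

Fret 10 on G4 is MIDI 67 + 10 = 77 (F5). On the E4 string (open MIDI 64), that pitch is 77 − 64 = fret 13.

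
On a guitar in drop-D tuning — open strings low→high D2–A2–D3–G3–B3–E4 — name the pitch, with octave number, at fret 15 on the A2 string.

Each fret is one semitone, so A2 + 15 = C4.

C4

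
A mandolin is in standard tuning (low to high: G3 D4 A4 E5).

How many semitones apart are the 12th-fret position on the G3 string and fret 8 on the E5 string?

G3 at fret 12 → G4 (MIDI 67); E5 at fret 8 → C6 (MIDI 84).
67 − 84 = -17, so the two pitches are 17 semitones apart, with C6 the higher.

17 semitones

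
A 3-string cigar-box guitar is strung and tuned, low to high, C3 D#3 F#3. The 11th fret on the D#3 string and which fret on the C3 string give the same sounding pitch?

Fret 11 on D#3 is MIDI 51 + 11 = 62 (D4). On the C3 string (open MIDI 48), that pitch is 62 − 48 = fret 14.

14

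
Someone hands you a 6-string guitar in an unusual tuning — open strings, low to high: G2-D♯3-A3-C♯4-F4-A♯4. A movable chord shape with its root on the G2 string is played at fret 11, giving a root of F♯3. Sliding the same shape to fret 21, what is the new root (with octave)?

E4

Moving from fret 11 to fret 21 shifts the root by 10 semitones.
F♯3 up 10 semitones is E4.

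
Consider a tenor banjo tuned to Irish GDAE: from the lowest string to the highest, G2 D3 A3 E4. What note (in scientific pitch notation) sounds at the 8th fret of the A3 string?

Each fret is one semitone, so A3 + 8 = F4.

F4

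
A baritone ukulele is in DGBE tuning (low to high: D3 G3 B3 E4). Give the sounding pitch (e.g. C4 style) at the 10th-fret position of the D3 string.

C4

D3 is MIDI 50. Adding 10 gives 60, which is C4.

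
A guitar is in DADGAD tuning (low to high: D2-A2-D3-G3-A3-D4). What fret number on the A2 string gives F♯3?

9

F♯3 is 9 semitones above the open A2 (A–A#–B–C–C#–D–D#–E–F–F#), so it sits at fret 9.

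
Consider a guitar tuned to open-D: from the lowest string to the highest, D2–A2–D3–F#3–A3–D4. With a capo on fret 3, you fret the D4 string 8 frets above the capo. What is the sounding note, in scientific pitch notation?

The capo raises the open D4 by 3 semitones to F4; fretting 8 more gives D4 + 3 + 8 = D4 + 11 semitones = C#5.

C#5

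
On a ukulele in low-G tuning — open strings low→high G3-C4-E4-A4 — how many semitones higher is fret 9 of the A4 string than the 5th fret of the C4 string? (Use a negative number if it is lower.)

13 semitones

A4 at fret 9 → F#5 (MIDI 78); C4 at fret 5 → F4 (MIDI 65).
78 − 65 = 13, so the two pitches are 13 semitones apart.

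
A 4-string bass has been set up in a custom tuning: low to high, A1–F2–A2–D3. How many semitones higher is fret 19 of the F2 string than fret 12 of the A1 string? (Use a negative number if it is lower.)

F2 at fret 19 → C4 (MIDI 60); A1 at fret 12 → A2 (MIDI 45).
60 − 45 = 15, so the two pitches are 15 semitones apart.

15 semitones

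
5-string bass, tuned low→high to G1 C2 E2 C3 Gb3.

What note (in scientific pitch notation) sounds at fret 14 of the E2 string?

E2 is MIDI 40. Adding 14 gives 54, which is Gb3.

Gb3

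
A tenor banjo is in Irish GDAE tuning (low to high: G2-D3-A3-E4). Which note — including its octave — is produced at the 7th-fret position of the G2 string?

The open G2 string plus 7 semitones: G–G#–A–A#–B–C–C#–D.
The walk passes from B into C once, so the octave number goes from 2 to 3.

D3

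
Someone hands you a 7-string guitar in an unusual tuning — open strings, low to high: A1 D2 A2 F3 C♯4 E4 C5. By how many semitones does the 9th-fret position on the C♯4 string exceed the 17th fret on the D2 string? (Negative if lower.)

15 semitones

C♯4 at fret 9 → A♯4 (MIDI 70); D2 at fret 17 → G3 (MIDI 55).
70 − 55 = 15, so the two pitches are 15 semitones apart.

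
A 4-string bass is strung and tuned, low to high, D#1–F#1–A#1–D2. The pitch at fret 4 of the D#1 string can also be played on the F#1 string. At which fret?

D#1 at fret 4 is D#1 + 4 semitones = G1.
The open F#1 string is 3 semitones above the open D#1, so the same pitch on the F#1 string lies at fret 4 − 3 = 1.

1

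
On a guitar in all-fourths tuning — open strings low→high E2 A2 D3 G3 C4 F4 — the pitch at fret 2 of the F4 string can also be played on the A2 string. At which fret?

22

Fret 2 on F4 is MIDI 65 + 2 = 67 (G4). On the A2 string (open MIDI 45), that pitch is 67 − 45 = fret 22.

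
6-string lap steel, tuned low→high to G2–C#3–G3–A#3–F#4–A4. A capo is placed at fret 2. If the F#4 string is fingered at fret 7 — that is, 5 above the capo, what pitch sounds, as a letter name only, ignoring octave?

C#

The capo raises the open F#4 by 2 semitones to G#4; fretting 5 more gives F#4 + 2 + 5 = F#4 + 7 semitones, landing on C#.
(Also written Db.)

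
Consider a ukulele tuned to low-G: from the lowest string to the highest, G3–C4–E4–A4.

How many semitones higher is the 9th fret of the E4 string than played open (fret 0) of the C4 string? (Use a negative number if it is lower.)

E4 at fret 9 → C♯5 (MIDI 73); C4 at fret 0 → C4 (MIDI 60).
73 − 60 = 13, so the two pitches are 13 semitones apart.

13 semitones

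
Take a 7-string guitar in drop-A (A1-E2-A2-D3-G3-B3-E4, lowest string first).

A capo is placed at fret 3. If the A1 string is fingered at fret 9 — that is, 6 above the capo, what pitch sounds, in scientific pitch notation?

F#2

The capo raises the open A1 by 3 semitones to C2; fretting 6 more gives A1 + 3 + 6 = A1 + 9 semitones = F#2.
(Also written Gb.)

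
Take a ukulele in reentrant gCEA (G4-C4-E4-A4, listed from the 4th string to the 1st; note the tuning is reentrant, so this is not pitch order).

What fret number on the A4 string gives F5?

F5 is 8 semitones above the open A4 (A–A#–B–C–C#–D–D#–E–F), so it sits at fret 8.

8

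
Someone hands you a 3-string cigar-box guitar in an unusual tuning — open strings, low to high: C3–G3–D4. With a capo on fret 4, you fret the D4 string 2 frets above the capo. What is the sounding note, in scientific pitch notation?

The capo raises the open D4 by 4 semitones to F♯4; fretting 2 more gives D4 + 4 + 2 = D4 + 6 semitones = G♯4.
(Also written A♭.)

G♯4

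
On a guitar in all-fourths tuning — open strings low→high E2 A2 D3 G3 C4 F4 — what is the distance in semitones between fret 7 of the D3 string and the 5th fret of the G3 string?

3 semitones

D3 at fret 7 → A3 (MIDI 57); G3 at fret 5 → C4 (MIDI 60).
57 − 60 = -3, so the two pitches are 3 semitones apart, with C4 the higher.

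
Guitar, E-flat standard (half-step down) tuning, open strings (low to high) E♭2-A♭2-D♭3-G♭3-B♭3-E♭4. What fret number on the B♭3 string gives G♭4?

8

G♭4 is 8 semitones above the open B♭3 (Bb–B–C–Db–D–Eb–E–F–Gb), so it sits at fret 8.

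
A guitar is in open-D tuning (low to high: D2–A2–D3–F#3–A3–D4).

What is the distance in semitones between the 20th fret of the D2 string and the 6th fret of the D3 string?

D2 at fret 20 → A#3 (MIDI 58); D3 at fret 6 → G#3 (MIDI 56).
58 − 56 = 2, so the two pitches are 2 semitones apart, with A#3 the higher.

2 semitones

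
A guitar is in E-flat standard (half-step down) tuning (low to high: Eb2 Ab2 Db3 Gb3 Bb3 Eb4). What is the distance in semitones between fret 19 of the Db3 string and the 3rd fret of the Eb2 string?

Db3 at fret 19 → Ab4 (MIDI 68); Eb2 at fret 3 → Gb2 (MIDI 42).
68 − 42 = 26, so the two pitches are 26 semitones apart, with Ab4 the higher.

26 semitones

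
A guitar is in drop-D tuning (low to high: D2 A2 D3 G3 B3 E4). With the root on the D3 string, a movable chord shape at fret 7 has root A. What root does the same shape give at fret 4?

F#

Moving from fret 7 to fret 4 shifts the root by -3 semitones.
A down 3 semitones is F#.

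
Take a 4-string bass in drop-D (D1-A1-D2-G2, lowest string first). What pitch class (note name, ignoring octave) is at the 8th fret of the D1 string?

A#

D1 is MIDI 26. Adding 8 gives 34; 34 mod 12 = 10, i.e. A#.
(Equivalently spelled Bb.)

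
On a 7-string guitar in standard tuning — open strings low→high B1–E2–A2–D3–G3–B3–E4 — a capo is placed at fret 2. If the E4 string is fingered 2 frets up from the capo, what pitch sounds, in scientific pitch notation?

G♯4

The capo raises the open E4 by 2 semitones to F♯4; fretting 2 more gives E4 + 2 + 2 = E4 + 4 semitones = G♯4.
(Also written A♭.)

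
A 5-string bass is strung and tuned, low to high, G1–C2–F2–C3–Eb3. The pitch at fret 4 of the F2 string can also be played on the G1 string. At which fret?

14

F2 at fret 4 is F2 + 4 semitones = A2.
The open G1 string is 10 semitones below the open F2, so the same pitch on the G1 string lies at fret 4 + 10 = 14.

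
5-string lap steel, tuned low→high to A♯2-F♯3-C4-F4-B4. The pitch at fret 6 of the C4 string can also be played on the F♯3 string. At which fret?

12

C4 at fret 6 is C4 + 6 semitones = F♯4.
The open F♯3 string is 6 semitones below the open C4, so the same pitch on the F♯3 string lies at fret 6 + 6 = 12.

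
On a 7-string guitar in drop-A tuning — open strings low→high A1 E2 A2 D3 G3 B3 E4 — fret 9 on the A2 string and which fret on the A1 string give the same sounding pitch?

21

A2 at fret 9 is A2 + 9 semitones = F#3.
The open A1 string is 12 semitones below the open A2, so the same pitch on the A1 string lies at fret 9 + 12 = 21.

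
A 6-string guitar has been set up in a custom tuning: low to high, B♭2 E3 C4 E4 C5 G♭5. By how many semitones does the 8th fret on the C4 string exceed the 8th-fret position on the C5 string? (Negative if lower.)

-12 semitones

C4 at fret 8 → A♭4 (MIDI 68); C5 at fret 8 → A♭5 (MIDI 80).
68 − 80 = -12, so the two pitches are 12 semitones apart.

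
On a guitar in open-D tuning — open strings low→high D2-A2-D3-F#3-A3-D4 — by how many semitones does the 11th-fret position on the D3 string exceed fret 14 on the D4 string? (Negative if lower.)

-15 semitones

D3 at fret 11 → C#4 (MIDI 61); D4 at fret 14 → E5 (MIDI 76).
61 − 76 = -15, so the two pitches are 15 semitones apart.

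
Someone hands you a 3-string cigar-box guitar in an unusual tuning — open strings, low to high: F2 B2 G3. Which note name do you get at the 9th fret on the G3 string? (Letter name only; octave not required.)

E

The open G3 string plus 9 semitones: G–G#–A–A#–B–C–C#–D–D#–E.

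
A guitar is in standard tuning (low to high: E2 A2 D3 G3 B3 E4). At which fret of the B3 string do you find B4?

12

B4 is 12 semitones above the open B3 (B–C–C#–D–…–A–A#–B), so it sits at fret 12.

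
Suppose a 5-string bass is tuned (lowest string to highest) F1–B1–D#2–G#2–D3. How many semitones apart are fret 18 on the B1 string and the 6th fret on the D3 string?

B1 at fret 18 → F3 (MIDI 53); D3 at fret 6 → G#3 (MIDI 56).
53 − 56 = -3, so the two pitches are 3 semitones apart, with G#3 the higher.

3 semitones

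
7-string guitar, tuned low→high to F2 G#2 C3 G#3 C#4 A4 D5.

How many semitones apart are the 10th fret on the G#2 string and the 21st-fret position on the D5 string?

G#2 at fret 10 → F#3 (MIDI 54); D5 at fret 21 → B6 (MIDI 95).
54 − 95 = -41, so the two pitches are 41 semitones apart, with B6 the higher.

41 semitones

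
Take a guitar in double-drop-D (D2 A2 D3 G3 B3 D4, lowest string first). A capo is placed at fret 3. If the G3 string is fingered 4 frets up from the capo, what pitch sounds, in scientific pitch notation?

The capo raises the open G3 by 3 semitones to A♯3; fretting 4 more gives G3 + 3 + 4 = G3 + 7 semitones = D4.

D4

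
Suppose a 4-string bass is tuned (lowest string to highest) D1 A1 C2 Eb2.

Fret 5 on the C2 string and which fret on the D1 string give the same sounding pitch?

C2 at fret 5 is C2 + 5 semitones = F2.
The open D1 string is 10 semitones below the open C2, so the same pitch on the D1 string lies at fret 5 + 10 = 15.

15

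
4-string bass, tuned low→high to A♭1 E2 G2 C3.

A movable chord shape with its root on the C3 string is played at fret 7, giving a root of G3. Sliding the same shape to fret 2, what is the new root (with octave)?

Moving from fret 7 to fret 2 shifts the root by -5 semitones.
G3 down 5 semitones is D3.

D3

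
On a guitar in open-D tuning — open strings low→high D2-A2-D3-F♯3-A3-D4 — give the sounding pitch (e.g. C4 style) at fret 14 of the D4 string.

E5

The open D4 string plus 14 semitones: D–D#–E–F–…–D–D#–E.
The walk passes from B into C once, so the octave number goes from 4 to 5.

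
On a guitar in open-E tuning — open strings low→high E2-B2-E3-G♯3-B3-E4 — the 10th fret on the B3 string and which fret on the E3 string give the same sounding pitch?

B3 at fret 10 is B3 + 10 semitones = A4.
The open E3 string is 7 semitones below the open B3, so the same pitch on the E3 string lies at fret 10 + 7 = 17.

17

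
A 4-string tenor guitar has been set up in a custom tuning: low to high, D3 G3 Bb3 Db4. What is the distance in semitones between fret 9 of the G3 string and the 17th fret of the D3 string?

G3 at fret 9 → E4 (MIDI 64); D3 at fret 17 → G4 (MIDI 67).
64 − 67 = -3, so the two pitches are 3 semitones apart, with G4 the higher.

3 semitones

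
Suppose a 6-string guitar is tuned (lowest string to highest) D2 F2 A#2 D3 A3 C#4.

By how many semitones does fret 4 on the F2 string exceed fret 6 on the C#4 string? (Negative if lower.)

-22 semitones

F2 at fret 4 → A2 (MIDI 45); C#4 at fret 6 → G4 (MIDI 67).
45 − 67 = -22, so the two pitches are 22 semitones apart.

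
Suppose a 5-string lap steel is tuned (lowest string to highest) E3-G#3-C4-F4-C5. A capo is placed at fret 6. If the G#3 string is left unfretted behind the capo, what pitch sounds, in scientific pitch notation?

D4

The capo raises the open G#3 by 6 semitones to D4; fretting 0 more gives G#3 + 6 + 0 = G#3 + 6 semitones = D4.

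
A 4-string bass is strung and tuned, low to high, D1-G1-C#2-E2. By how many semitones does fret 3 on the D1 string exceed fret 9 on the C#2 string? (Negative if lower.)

D1 at fret 3 → F1 (MIDI 29); C#2 at fret 9 → A#2 (MIDI 46).
29 − 46 = -17, so the two pitches are 17 semitones apart.

-17 semitones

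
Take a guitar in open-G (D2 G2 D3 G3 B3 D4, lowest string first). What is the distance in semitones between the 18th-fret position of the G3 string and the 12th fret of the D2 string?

23 semitones

G3 at fret 18 → C#5 (MIDI 73); D2 at fret 12 → D3 (MIDI 50).
73 − 50 = 23, so the two pitches are 23 semitones apart, with C#5 the higher.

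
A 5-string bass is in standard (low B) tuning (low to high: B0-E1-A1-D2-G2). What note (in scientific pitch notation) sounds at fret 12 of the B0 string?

B1

Each fret is one semitone, so B0 + 12 = B1.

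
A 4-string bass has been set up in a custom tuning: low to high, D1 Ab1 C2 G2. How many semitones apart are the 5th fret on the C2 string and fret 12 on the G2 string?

C2 at fret 5 → F2 (MIDI 41); G2 at fret 12 → G3 (MIDI 55).
41 − 55 = -14, so the two pitches are 14 semitones apart, with G3 the higher.

14 semitones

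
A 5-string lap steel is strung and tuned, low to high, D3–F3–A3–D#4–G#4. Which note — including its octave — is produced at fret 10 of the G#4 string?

G#4 is MIDI 68. Adding 10 gives 78, which is F#5.
(Equivalently spelled Gb5.)

F#5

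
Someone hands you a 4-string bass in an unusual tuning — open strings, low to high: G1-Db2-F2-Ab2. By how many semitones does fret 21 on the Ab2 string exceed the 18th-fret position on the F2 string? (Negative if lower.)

6 semitones

Ab2 at fret 21 → F4 (MIDI 65); F2 at fret 18 → B3 (MIDI 59).
65 − 59 = 6, so the two pitches are 6 semitones apart.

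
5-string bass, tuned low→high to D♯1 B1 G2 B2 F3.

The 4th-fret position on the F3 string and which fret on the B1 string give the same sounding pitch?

Fret 4 on F3 is MIDI 53 + 4 = 57 (A3). On the B1 string (open MIDI 35), that pitch is 57 − 35 = fret 22.

22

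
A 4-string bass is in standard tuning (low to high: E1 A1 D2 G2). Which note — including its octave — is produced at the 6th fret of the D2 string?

G♯2

D2 is MIDI 38. Adding 6 gives 44, which is G♯2.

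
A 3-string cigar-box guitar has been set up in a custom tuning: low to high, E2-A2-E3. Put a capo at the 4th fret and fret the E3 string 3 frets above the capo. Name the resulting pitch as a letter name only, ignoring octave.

B

The capo raises the open E3 by 4 semitones to G#3; fretting 3 more gives E3 + 4 + 3 = E3 + 7 semitones, landing on B.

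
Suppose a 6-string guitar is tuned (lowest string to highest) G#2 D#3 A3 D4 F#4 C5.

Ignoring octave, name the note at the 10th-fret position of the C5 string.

A#

Each fret is one semitone, so C5 + 10 = A#.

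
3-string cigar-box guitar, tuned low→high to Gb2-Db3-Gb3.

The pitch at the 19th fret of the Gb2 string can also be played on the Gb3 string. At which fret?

Gb2 at fret 19 is Gb2 + 19 semitones = Db4.
The open Gb3 string is 12 semitones above the open Gb2, so the same pitch on the Gb3 string lies at fret 19 − 12 = 7.

7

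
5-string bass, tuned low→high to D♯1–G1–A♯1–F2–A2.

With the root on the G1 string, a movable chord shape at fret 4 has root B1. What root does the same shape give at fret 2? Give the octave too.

A1

Moving from fret 4 to fret 2 shifts the root by -2 semitones.
B1 down 2 semitones is A1.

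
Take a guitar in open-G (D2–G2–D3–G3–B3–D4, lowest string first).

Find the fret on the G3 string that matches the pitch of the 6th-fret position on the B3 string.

10

B3 at fret 6 is B3 + 6 semitones = F4.
The open G3 string is 4 semitones below the open B3, so the same pitch on the G3 string lies at fret 6 + 4 = 10.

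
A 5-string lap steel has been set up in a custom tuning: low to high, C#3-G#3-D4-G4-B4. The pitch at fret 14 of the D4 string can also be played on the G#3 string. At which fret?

20

D4 at fret 14 is D4 + 14 semitones = E5.
The open G#3 string is 6 semitones below the open D4, so the same pitch on the G#3 string lies at fret 14 + 6 = 20.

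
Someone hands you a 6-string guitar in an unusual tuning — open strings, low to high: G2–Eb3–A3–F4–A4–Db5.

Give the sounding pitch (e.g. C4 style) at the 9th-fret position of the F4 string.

D5

F4 is MIDI 65. Adding 9 gives 74, which is D5.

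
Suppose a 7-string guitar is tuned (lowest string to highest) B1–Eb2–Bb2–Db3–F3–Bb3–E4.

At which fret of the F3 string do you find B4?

B4 is 18 semitones above the open F3 (F–Gb–G–Ab–…–A–Bb–B), so it sits at fret 18.

18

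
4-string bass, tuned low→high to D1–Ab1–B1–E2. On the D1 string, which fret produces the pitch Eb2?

13

Eb2 is 13 semitones above the open D1 (D–Eb–E–F–…–Db–D–Eb), so it sits at fret 13.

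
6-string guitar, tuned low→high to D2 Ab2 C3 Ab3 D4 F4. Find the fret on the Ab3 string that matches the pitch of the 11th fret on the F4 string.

F4 at fret 11 is F4 + 11 semitones = E5.
The open Ab3 string is 9 semitones below the open F4, so the same pitch on the Ab3 string lies at fret 11 + 9 = 20.

20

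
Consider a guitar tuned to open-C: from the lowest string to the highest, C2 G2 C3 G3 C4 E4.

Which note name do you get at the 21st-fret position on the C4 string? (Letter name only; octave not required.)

The open C4 string plus 21 semitones: C–C#–D–D#–…–G–G#–A.

A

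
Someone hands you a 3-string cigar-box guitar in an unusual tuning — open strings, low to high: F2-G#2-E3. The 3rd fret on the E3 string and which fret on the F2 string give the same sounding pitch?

E3 at fret 3 is E3 + 3 semitones = G3.
The open F2 string is 11 semitones below the open E3, so the same pitch on the F2 string lies at fret 3 + 11 = 14.

14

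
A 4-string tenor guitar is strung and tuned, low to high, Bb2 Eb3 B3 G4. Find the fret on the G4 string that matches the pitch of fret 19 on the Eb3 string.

Eb3 at fret 19 is Eb3 + 19 semitones = Bb4.
The open G4 string is 16 semitones above the open Eb3, so the same pitch on the G4 string lies at fret 19 − 16 = 3.

3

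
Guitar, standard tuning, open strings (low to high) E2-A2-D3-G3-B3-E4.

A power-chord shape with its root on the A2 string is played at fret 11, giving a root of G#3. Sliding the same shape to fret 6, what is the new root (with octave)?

Moving from fret 11 to fret 6 shifts the root by -5 semitones.
G#3 down 5 semitones is D#3.

D#3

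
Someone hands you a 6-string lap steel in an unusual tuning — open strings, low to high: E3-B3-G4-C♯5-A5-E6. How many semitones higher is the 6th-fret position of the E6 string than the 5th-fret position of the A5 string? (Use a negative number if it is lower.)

E6 at fret 6 → A♯6 (MIDI 94); A5 at fret 5 → D6 (MIDI 86).
94 − 86 = 8, so the two pitches are 8 semitones apart.

8 semitones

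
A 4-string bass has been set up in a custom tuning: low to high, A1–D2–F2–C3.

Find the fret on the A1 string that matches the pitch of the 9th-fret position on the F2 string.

Fret 9 on F2 is MIDI 41 + 9 = 50 (D3). On the A1 string (open MIDI 33), that pitch is 50 − 33 = fret 17.

17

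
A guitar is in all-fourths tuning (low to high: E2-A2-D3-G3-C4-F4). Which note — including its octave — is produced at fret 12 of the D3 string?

The open D3 string plus 12 semitones: D–D#–E–F–…–C–C#–D.
The walk passes from B into C once, so the octave number goes from 3 to 4.

D4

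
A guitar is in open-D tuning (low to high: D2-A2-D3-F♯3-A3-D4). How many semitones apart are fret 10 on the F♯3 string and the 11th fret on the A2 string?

F♯3 at fret 10 → E4 (MIDI 64); A2 at fret 11 → G♯3 (MIDI 56).
64 − 56 = 8, so the two pitches are 8 semitones apart, with E4 the higher.

8 semitones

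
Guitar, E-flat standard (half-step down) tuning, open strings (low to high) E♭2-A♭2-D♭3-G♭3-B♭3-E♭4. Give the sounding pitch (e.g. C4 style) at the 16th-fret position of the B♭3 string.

D5

The open B♭3 string plus 16 semitones: Bb–B–C–Db–…–C–Db–D.
The walk passes from B into C 2 times, so the octave number goes from 3 to 5.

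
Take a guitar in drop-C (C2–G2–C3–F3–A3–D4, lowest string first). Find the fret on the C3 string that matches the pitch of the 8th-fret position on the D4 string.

22

D4 at fret 8 is D4 + 8 semitones = A#4.
The open C3 string is 14 semitones below the open D4, so the same pitch on the C3 string lies at fret 8 + 14 = 22.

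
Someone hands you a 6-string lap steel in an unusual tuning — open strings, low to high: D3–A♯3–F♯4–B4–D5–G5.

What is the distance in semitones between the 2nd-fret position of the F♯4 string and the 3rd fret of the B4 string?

F♯4 at fret 2 → G♯4 (MIDI 68); B4 at fret 3 → D5 (MIDI 74).
68 − 74 = -6, so the two pitches are 6 semitones apart, with D5 the higher.

6 semitones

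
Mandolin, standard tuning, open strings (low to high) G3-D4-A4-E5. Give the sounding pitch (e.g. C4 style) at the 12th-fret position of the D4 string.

D5

The open D4 string plus 12 semitones: D–D#–E–F–…–C–C#–D.
The walk passes from B into C once, so the octave number goes from 4 to 5.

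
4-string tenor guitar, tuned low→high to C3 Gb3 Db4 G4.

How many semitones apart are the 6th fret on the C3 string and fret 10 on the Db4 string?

17 semitones

C3 at fret 6 → Gb3 (MIDI 54); Db4 at fret 10 → B4 (MIDI 71).
54 − 71 = -17, so the two pitches are 17 semitones apart, with B4 the higher.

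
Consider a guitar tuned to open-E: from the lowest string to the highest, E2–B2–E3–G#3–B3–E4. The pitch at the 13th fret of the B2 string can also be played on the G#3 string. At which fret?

B2 at fret 13 is B2 + 13 semitones = C4.
The open G#3 string is 9 semitones above the open B2, so the same pitch on the G#3 string lies at fret 13 − 9 = 4.

4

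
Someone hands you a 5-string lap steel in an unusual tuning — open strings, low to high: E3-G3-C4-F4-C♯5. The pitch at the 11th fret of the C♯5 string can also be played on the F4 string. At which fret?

Fret 11 on C♯5 is MIDI 73 + 11 = 84 (C6). On the F4 string (open MIDI 65), that pitch is 84 − 65 = fret 19.

19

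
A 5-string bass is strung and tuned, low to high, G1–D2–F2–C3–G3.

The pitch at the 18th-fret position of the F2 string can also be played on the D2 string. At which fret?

21

F2 at fret 18 is F2 + 18 semitones = B3.
The open D2 string is 3 semitones below the open F2, so the same pitch on the D2 string lies at fret 18 + 3 = 21.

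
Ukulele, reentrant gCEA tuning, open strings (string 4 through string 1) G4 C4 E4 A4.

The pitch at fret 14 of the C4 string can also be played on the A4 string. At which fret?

Fret 14 on C4 is MIDI 60 + 14 = 74 (D5). On the A4 string (open MIDI 69), that pitch is 74 − 69 = fret 5.

5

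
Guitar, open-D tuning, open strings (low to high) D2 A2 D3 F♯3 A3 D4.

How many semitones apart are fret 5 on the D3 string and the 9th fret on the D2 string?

8 semitones

D3 at fret 5 → G3 (MIDI 55); D2 at fret 9 → B2 (MIDI 47).
55 − 47 = 8, so the two pitches are 8 semitones apart, with G3 the higher.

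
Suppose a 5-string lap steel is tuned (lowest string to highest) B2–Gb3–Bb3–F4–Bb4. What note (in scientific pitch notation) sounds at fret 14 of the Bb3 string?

C5

Each fret is one semitone, so Bb3 + 14 = C5.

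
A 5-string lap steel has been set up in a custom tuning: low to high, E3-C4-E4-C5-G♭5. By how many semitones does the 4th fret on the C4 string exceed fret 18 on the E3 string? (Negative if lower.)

-6 semitones

C4 at fret 4 → E4 (MIDI 64); E3 at fret 18 → B♭4 (MIDI 70).
64 − 70 = -6, so the two pitches are 6 semitones apart.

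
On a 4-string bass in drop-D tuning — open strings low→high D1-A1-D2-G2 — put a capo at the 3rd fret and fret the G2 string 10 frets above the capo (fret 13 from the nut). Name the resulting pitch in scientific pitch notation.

G#3

The capo raises the open G2 by 3 semitones to A#2; fretting 10 more gives G2 + 3 + 10 = G2 + 13 semitones = G#3.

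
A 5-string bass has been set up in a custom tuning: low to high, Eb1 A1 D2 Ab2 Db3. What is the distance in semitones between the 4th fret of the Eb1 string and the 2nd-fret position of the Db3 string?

20 semitones

Eb1 at fret 4 → G1 (MIDI 31); Db3 at fret 2 → Eb3 (MIDI 51).
31 − 51 = -20, so the two pitches are 20 semitones apart, with Eb3 the higher.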